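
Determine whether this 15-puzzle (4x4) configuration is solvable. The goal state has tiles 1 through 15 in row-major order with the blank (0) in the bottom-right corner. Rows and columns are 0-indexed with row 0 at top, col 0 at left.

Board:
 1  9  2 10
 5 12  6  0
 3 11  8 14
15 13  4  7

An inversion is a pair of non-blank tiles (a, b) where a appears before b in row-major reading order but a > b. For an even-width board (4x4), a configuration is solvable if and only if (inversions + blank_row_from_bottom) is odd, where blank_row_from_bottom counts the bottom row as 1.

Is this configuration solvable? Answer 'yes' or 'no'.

Inversions: 36
Blank is in row 1 (0-indexed from top), which is row 3 counting from the bottom (bottom = 1).
36 + 3 = 39, which is odd, so the puzzle is solvable.

Answer: yes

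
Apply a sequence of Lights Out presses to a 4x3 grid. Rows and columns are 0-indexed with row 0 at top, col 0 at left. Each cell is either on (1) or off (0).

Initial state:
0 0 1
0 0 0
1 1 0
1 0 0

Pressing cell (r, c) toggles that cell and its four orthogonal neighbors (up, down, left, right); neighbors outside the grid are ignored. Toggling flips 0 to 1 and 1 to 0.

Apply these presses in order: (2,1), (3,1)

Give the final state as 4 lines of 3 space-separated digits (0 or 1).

After press 1 at (2,1):
0 0 1
0 1 0
0 0 1
1 1 0

After press 2 at (3,1):
0 0 1
0 1 0
0 1 1
0 0 1

Answer: 0 0 1
0 1 0
0 1 1
0 0 1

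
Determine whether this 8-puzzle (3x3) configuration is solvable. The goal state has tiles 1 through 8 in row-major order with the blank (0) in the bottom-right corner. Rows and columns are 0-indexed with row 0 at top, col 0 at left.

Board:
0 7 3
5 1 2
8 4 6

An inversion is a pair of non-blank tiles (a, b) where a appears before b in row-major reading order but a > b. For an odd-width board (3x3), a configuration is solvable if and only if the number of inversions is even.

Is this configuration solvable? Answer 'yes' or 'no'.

Answer: no

Derivation:
Inversions (pairs i<j in row-major order where tile[i] > tile[j] > 0): 13
13 is odd, so the puzzle is not solvable.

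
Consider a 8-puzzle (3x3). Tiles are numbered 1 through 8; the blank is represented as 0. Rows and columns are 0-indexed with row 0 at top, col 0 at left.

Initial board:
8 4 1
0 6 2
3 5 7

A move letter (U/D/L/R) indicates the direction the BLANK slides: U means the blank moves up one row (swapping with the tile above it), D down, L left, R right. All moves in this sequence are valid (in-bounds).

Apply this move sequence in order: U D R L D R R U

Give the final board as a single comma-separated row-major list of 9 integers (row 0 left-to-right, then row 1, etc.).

Answer: 8, 4, 1, 3, 6, 0, 5, 7, 2

Derivation:
After move 1 (U):
0 4 1
8 6 2
3 5 7

After move 2 (D):
8 4 1
0 6 2
3 5 7

After move 3 (R):
8 4 1
6 0 2
3 5 7

After move 4 (L):
8 4 1
0 6 2
3 5 7

After move 5 (D):
8 4 1
3 6 2
0 5 7

After move 6 (R):
8 4 1
3 6 2
5 0 7

After move 7 (R):
8 4 1
3 6 2
5 7 0

After move 8 (U):
8 4 1
3 6 0
5 7 2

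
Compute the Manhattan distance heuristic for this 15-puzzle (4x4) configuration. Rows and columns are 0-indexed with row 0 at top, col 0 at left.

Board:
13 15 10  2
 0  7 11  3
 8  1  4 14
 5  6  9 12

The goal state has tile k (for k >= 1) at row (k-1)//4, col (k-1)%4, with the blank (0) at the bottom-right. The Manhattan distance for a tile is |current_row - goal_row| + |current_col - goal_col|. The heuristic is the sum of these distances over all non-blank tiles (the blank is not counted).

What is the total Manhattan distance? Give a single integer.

Answer: 37

Derivation:
Tile 13: at (0,0), goal (3,0), distance |0-3|+|0-0| = 3
Tile 15: at (0,1), goal (3,2), distance |0-3|+|1-2| = 4
Tile 10: at (0,2), goal (2,1), distance |0-2|+|2-1| = 3
Tile 2: at (0,3), goal (0,1), distance |0-0|+|3-1| = 2
Tile 7: at (1,1), goal (1,2), distance |1-1|+|1-2| = 1
Tile 11: at (1,2), goal (2,2), distance |1-2|+|2-2| = 1
Tile 3: at (1,3), goal (0,2), distance |1-0|+|3-2| = 2
Tile 8: at (2,0), goal (1,3), distance |2-1|+|0-3| = 4
Tile 1: at (2,1), goal (0,0), distance |2-0|+|1-0| = 3
Tile 4: at (2,2), goal (0,3), distance |2-0|+|2-3| = 3
Tile 14: at (2,3), goal (3,1), distance |2-3|+|3-1| = 3
Tile 5: at (3,0), goal (1,0), distance |3-1|+|0-0| = 2
Tile 6: at (3,1), goal (1,1), distance |3-1|+|1-1| = 2
Tile 9: at (3,2), goal (2,0), distance |3-2|+|2-0| = 3
Tile 12: at (3,3), goal (2,3), distance |3-2|+|3-3| = 1
Sum: 3 + 4 + 3 + 2 + 1 + 1 + 2 + 4 + 3 + 3 + 3 + 2 + 2 + 3 + 1 = 37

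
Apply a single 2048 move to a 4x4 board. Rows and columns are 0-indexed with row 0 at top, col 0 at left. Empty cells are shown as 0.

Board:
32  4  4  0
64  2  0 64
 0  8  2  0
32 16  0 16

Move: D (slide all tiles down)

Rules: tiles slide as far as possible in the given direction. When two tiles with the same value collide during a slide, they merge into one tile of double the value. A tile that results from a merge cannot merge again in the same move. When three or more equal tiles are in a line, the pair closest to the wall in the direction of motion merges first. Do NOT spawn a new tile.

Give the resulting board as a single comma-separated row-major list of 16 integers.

Slide down:
col 0: [32, 64, 0, 32] -> [0, 32, 64, 32]
col 1: [4, 2, 8, 16] -> [4, 2, 8, 16]
col 2: [4, 0, 2, 0] -> [0, 0, 4, 2]
col 3: [0, 64, 0, 16] -> [0, 0, 64, 16]

Answer: 0, 4, 0, 0, 32, 2, 0, 0, 64, 8, 4, 64, 32, 16, 2, 16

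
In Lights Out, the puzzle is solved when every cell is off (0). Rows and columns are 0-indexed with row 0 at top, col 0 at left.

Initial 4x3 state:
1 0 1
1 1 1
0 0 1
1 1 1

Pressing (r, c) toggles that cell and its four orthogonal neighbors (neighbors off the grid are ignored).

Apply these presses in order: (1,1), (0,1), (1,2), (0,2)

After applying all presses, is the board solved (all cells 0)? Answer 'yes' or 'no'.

Answer: no

Derivation:
After press 1 at (1,1):
1 1 1
0 0 0
0 1 1
1 1 1

After press 2 at (0,1):
0 0 0
0 1 0
0 1 1
1 1 1

After press 3 at (1,2):
0 0 1
0 0 1
0 1 0
1 1 1

After press 4 at (0,2):
0 1 0
0 0 0
0 1 0
1 1 1

Lights still on: 5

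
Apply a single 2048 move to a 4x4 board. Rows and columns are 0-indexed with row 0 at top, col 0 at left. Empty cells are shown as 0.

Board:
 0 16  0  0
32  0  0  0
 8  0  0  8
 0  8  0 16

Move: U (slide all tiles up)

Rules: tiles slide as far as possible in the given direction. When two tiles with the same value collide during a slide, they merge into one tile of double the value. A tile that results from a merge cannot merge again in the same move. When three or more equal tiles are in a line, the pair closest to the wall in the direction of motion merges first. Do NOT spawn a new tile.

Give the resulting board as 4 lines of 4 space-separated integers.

Slide up:
col 0: [0, 32, 8, 0] -> [32, 8, 0, 0]
col 1: [16, 0, 0, 8] -> [16, 8, 0, 0]
col 2: [0, 0, 0, 0] -> [0, 0, 0, 0]
col 3: [0, 0, 8, 16] -> [8, 16, 0, 0]

Answer: 32 16  0  8
 8  8  0 16
 0  0  0  0
 0  0  0  0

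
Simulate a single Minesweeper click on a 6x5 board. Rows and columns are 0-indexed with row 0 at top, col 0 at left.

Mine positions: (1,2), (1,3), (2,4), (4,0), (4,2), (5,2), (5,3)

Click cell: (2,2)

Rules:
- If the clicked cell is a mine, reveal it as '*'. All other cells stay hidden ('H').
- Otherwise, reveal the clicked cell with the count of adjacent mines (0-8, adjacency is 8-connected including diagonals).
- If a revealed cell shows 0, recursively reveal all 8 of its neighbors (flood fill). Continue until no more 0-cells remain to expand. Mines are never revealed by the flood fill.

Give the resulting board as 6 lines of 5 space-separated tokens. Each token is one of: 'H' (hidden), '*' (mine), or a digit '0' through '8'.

H H H H H
H H H H H
H H 2 H H
H H H H H
H H H H H
H H H H H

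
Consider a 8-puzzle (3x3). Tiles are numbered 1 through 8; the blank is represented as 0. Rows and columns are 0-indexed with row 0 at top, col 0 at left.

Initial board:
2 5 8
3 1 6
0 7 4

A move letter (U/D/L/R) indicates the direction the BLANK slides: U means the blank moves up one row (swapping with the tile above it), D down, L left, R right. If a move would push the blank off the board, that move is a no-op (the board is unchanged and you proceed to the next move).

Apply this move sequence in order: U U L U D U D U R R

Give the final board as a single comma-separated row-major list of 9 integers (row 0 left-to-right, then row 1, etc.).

Answer: 5, 8, 0, 2, 1, 6, 3, 7, 4

Derivation:
After move 1 (U):
2 5 8
0 1 6
3 7 4

After move 2 (U):
0 5 8
2 1 6
3 7 4

After move 3 (L):
0 5 8
2 1 6
3 7 4

After move 4 (U):
0 5 8
2 1 6
3 7 4

After move 5 (D):
2 5 8
0 1 6
3 7 4

After move 6 (U):
0 5 8
2 1 6
3 7 4

After move 7 (D):
2 5 8
0 1 6
3 7 4

After move 8 (U):
0 5 8
2 1 6
3 7 4

After move 9 (R):
5 0 8
2 1 6
3 7 4

After move 10 (R):
5 8 0
2 1 6
3 7 4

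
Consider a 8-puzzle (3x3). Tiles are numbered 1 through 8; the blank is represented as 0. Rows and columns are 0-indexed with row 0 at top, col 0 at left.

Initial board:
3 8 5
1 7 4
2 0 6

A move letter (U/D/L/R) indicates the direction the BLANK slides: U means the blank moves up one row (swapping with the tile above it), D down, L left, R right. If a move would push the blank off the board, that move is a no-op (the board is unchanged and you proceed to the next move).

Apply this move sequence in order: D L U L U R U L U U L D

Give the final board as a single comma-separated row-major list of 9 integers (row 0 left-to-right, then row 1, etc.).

Answer: 3, 8, 5, 0, 7, 4, 1, 2, 6

Derivation:
After move 1 (D):
3 8 5
1 7 4
2 0 6

After move 2 (L):
3 8 5
1 7 4
0 2 6

After move 3 (U):
3 8 5
0 7 4
1 2 6

After move 4 (L):
3 8 5
0 7 4
1 2 6

After move 5 (U):
0 8 5
3 7 4
1 2 6

After move 6 (R):
8 0 5
3 7 4
1 2 6

After move 7 (U):
8 0 5
3 7 4
1 2 6

After move 8 (L):
0 8 5
3 7 4
1 2 6

After move 9 (U):
0 8 5
3 7 4
1 2 6

After move 10 (U):
0 8 5
3 7 4
1 2 6

After move 11 (L):
0 8 5
3 7 4
1 2 6

After move 12 (D):
3 8 5
0 7 4
1 2 6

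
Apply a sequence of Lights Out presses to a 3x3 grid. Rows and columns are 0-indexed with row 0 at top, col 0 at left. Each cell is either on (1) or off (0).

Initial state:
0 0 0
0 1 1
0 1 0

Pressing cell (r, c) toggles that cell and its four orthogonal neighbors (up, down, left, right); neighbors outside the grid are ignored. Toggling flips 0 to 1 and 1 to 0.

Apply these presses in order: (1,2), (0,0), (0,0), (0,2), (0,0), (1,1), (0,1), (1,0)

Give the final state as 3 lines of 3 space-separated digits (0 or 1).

Answer: 1 0 1
1 1 0
1 0 1

Derivation:
After press 1 at (1,2):
0 0 1
0 0 0
0 1 1

After press 2 at (0,0):
1 1 1
1 0 0
0 1 1

After press 3 at (0,0):
0 0 1
0 0 0
0 1 1

After press 4 at (0,2):
0 1 0
0 0 1
0 1 1

After press 5 at (0,0):
1 0 0
1 0 1
0 1 1

After press 6 at (1,1):
1 1 0
0 1 0
0 0 1

After press 7 at (0,1):
0 0 1
0 0 0
0 0 1

After press 8 at (1,0):
1 0 1
1 1 0
1 0 1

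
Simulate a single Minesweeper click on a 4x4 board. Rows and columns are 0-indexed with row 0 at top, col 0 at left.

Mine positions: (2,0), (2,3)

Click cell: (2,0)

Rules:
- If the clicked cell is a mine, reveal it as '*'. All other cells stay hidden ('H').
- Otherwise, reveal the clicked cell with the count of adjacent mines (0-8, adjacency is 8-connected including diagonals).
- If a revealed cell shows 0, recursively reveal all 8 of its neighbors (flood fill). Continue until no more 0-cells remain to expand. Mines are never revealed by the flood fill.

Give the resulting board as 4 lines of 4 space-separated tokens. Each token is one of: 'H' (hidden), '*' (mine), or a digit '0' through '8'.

H H H H
H H H H
* H H H
H H H H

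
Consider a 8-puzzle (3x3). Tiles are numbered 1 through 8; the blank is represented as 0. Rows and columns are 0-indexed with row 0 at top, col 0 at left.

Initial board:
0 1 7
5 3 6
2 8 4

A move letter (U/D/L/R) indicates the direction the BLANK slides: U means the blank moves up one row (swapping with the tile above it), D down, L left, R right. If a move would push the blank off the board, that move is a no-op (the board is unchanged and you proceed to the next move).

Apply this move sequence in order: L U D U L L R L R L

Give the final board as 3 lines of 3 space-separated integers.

After move 1 (L):
0 1 7
5 3 6
2 8 4

After move 2 (U):
0 1 7
5 3 6
2 8 4

After move 3 (D):
5 1 7
0 3 6
2 8 4

After move 4 (U):
0 1 7
5 3 6
2 8 4

After move 5 (L):
0 1 7
5 3 6
2 8 4

After move 6 (L):
0 1 7
5 3 6
2 8 4

After move 7 (R):
1 0 7
5 3 6
2 8 4

After move 8 (L):
0 1 7
5 3 6
2 8 4

After move 9 (R):
1 0 7
5 3 6
2 8 4

After move 10 (L):
0 1 7
5 3 6
2 8 4

Answer: 0 1 7
5 3 6
2 8 4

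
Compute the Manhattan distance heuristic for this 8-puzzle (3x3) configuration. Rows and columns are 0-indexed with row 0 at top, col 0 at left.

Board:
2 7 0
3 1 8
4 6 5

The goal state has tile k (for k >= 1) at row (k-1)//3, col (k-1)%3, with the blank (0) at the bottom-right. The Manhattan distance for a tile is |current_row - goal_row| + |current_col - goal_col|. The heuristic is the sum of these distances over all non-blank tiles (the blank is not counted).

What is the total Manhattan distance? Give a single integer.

Tile 2: (0,0)->(0,1) = 1
Tile 7: (0,1)->(2,0) = 3
Tile 3: (1,0)->(0,2) = 3
Tile 1: (1,1)->(0,0) = 2
Tile 8: (1,2)->(2,1) = 2
Tile 4: (2,0)->(1,0) = 1
Tile 6: (2,1)->(1,2) = 2
Tile 5: (2,2)->(1,1) = 2
Sum: 1 + 3 + 3 + 2 + 2 + 1 + 2 + 2 = 16

Answer: 16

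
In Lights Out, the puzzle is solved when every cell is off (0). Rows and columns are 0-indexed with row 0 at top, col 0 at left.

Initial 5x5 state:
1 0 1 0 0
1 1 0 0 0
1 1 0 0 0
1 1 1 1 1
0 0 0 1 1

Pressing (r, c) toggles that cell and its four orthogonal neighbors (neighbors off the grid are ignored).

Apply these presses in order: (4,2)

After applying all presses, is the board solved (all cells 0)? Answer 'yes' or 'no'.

Answer: no

Derivation:
After press 1 at (4,2):
1 0 1 0 0
1 1 0 0 0
1 1 0 0 0
1 1 0 1 1
0 1 1 0 1

Lights still on: 13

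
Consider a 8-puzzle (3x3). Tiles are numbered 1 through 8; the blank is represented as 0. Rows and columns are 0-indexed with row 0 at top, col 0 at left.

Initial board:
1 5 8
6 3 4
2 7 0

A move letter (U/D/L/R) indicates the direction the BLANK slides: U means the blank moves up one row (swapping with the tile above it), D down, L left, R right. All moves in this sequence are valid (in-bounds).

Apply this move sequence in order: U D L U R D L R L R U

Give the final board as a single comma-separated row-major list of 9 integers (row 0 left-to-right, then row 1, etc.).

After move 1 (U):
1 5 8
6 3 0
2 7 4

After move 2 (D):
1 5 8
6 3 4
2 7 0

After move 3 (L):
1 5 8
6 3 4
2 0 7

After move 4 (U):
1 5 8
6 0 4
2 3 7

After move 5 (R):
1 5 8
6 4 0
2 3 7

After move 6 (D):
1 5 8
6 4 7
2 3 0

After move 7 (L):
1 5 8
6 4 7
2 0 3

After move 8 (R):
1 5 8
6 4 7
2 3 0

After move 9 (L):
1 5 8
6 4 7
2 0 3

After move 10 (R):
1 5 8
6 4 7
2 3 0

After move 11 (U):
1 5 8
6 4 0
2 3 7

Answer: 1, 5, 8, 6, 4, 0, 2, 3, 7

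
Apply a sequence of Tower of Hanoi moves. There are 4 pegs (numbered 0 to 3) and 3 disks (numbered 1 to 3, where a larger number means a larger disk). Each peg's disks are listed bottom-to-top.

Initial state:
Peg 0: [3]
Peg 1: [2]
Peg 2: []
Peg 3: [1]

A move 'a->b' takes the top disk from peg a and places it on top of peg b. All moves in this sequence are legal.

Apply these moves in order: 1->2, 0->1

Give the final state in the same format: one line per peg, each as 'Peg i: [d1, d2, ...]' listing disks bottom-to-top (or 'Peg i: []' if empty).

After move 1 (1->2):
Peg 0: [3]
Peg 1: []
Peg 2: [2]
Peg 3: [1]

After move 2 (0->1):
Peg 0: []
Peg 1: [3]
Peg 2: [2]
Peg 3: [1]

Answer: Peg 0: []
Peg 1: [3]
Peg 2: [2]
Peg 3: [1]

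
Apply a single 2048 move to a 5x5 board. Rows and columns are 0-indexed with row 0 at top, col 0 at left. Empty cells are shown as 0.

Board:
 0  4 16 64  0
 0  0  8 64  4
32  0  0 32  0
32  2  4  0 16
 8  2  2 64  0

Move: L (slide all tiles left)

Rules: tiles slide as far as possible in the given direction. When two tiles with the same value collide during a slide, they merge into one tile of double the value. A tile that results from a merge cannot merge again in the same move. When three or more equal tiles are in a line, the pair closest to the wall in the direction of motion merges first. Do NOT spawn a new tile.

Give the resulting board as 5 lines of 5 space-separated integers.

Slide left:
row 0: [0, 4, 16, 64, 0] -> [4, 16, 64, 0, 0]
row 1: [0, 0, 8, 64, 4] -> [8, 64, 4, 0, 0]
row 2: [32, 0, 0, 32, 0] -> [64, 0, 0, 0, 0]
row 3: [32, 2, 4, 0, 16] -> [32, 2, 4, 16, 0]
row 4: [8, 2, 2, 64, 0] -> [8, 4, 64, 0, 0]

Answer:  4 16 64  0  0
 8 64  4  0  0
64  0  0  0  0
32  2  4 16  0
 8  4 64  0  0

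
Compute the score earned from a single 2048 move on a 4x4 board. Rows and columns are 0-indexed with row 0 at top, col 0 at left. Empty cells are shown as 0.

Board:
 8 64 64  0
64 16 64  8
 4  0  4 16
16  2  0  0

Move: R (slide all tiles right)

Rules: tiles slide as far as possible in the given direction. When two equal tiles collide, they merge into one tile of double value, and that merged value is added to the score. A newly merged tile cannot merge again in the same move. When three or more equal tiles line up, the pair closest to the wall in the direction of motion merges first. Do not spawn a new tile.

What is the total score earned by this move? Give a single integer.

Answer: 136

Derivation:
Slide right:
row 0: [8, 64, 64, 0] -> [0, 0, 8, 128]  score +128 (running 128)
row 1: [64, 16, 64, 8] -> [64, 16, 64, 8]  score +0 (running 128)
row 2: [4, 0, 4, 16] -> [0, 0, 8, 16]  score +8 (running 136)
row 3: [16, 2, 0, 0] -> [0, 0, 16, 2]  score +0 (running 136)
Board after move:
  0   0   8 128
 64  16  64   8
  0   0   8  16
  0   0  16   2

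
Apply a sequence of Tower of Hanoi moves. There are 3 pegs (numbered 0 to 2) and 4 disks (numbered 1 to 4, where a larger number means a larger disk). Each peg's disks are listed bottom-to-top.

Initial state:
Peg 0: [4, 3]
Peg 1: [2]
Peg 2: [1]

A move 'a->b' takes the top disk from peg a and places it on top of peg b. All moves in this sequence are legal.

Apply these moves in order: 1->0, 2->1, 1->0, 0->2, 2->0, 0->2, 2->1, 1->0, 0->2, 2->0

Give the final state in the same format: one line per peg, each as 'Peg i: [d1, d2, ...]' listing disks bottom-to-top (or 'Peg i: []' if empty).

Answer: Peg 0: [4, 3, 2, 1]
Peg 1: []
Peg 2: []

Derivation:
After move 1 (1->0):
Peg 0: [4, 3, 2]
Peg 1: []
Peg 2: [1]

After move 2 (2->1):
Peg 0: [4, 3, 2]
Peg 1: [1]
Peg 2: []

After move 3 (1->0):
Peg 0: [4, 3, 2, 1]
Peg 1: []
Peg 2: []

After move 4 (0->2):
Peg 0: [4, 3, 2]
Peg 1: []
Peg 2: [1]

After move 5 (2->0):
Peg 0: [4, 3, 2, 1]
Peg 1: []
Peg 2: []

After move 6 (0->2):
Peg 0: [4, 3, 2]
Peg 1: []
Peg 2: [1]

After move 7 (2->1):
Peg 0: [4, 3, 2]
Peg 1: [1]
Peg 2: []

After move 8 (1->0):
Peg 0: [4, 3, 2, 1]
Peg 1: []
Peg 2: []

After move 9 (0->2):
Peg 0: [4, 3, 2]
Peg 1: []
Peg 2: [1]

After move 10 (2->0):
Peg 0: [4, 3, 2, 1]
Peg 1: []
Peg 2: []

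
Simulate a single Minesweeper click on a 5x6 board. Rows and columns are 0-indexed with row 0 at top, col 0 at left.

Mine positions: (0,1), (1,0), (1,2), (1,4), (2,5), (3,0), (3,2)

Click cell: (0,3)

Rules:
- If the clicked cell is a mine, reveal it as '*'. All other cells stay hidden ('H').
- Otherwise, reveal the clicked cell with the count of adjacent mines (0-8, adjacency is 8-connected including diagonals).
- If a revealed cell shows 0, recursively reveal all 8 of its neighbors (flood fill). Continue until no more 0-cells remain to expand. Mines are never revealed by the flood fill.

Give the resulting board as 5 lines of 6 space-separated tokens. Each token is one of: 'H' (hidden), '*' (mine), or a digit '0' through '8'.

H H H 2 H H
H H H H H H
H H H H H H
H H H H H H
H H H H H H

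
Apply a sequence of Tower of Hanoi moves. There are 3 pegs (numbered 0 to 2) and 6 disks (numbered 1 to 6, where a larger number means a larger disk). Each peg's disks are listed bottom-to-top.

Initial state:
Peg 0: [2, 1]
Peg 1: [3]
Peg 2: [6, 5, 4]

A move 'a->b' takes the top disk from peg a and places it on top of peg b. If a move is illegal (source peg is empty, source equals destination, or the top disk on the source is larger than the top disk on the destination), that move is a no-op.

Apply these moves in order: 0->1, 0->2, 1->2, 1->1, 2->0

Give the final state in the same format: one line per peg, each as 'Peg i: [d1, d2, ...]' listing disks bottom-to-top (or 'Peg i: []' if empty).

Answer: Peg 0: [1]
Peg 1: [3]
Peg 2: [6, 5, 4, 2]

Derivation:
After move 1 (0->1):
Peg 0: [2]
Peg 1: [3, 1]
Peg 2: [6, 5, 4]

After move 2 (0->2):
Peg 0: []
Peg 1: [3, 1]
Peg 2: [6, 5, 4, 2]

After move 3 (1->2):
Peg 0: []
Peg 1: [3]
Peg 2: [6, 5, 4, 2, 1]

After move 4 (1->1):
Peg 0: []
Peg 1: [3]
Peg 2: [6, 5, 4, 2, 1]

After move 5 (2->0):
Peg 0: [1]
Peg 1: [3]
Peg 2: [6, 5, 4, 2]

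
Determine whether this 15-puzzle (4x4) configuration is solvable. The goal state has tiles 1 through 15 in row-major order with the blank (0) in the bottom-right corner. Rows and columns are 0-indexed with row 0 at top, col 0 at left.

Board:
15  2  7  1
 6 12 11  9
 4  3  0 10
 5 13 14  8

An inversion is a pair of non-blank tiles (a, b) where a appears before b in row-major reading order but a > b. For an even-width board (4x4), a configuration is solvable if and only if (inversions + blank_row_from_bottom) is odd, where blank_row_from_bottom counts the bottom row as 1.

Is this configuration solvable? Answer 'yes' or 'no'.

Answer: yes

Derivation:
Inversions: 45
Blank is in row 2 (0-indexed from top), which is row 2 counting from the bottom (bottom = 1).
45 + 2 = 47, which is odd, so the puzzle is solvable.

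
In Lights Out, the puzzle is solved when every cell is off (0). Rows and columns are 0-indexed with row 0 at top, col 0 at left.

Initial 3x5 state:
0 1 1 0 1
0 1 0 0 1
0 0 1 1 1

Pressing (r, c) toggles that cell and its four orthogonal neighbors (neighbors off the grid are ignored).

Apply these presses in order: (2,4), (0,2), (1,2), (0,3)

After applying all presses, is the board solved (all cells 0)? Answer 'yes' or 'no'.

After press 1 at (2,4):
0 1 1 0 1
0 1 0 0 0
0 0 1 0 0

After press 2 at (0,2):
0 0 0 1 1
0 1 1 0 0
0 0 1 0 0

After press 3 at (1,2):
0 0 1 1 1
0 0 0 1 0
0 0 0 0 0

After press 4 at (0,3):
0 0 0 0 0
0 0 0 0 0
0 0 0 0 0

Lights still on: 0

Answer: yes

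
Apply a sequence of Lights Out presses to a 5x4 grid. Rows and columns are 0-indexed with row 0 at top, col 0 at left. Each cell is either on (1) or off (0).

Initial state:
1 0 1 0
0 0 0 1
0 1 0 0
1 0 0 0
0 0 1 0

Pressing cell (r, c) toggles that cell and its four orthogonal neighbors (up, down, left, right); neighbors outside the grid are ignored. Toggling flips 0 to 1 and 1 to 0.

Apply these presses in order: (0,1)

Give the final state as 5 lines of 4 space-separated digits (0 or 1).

After press 1 at (0,1):
0 1 0 0
0 1 0 1
0 1 0 0
1 0 0 0
0 0 1 0

Answer: 0 1 0 0
0 1 0 1
0 1 0 0
1 0 0 0
0 0 1 0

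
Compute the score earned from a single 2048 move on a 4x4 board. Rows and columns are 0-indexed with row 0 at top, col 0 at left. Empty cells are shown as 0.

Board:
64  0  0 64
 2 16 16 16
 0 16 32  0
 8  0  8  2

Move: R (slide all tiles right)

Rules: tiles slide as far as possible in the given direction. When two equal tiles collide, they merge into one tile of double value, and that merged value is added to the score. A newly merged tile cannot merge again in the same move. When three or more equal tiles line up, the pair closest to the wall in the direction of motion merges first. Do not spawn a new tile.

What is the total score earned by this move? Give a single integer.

Answer: 176

Derivation:
Slide right:
row 0: [64, 0, 0, 64] -> [0, 0, 0, 128]  score +128 (running 128)
row 1: [2, 16, 16, 16] -> [0, 2, 16, 32]  score +32 (running 160)
row 2: [0, 16, 32, 0] -> [0, 0, 16, 32]  score +0 (running 160)
row 3: [8, 0, 8, 2] -> [0, 0, 16, 2]  score +16 (running 176)
Board after move:
  0   0   0 128
  0   2  16  32
  0   0  16  32
  0   0  16   2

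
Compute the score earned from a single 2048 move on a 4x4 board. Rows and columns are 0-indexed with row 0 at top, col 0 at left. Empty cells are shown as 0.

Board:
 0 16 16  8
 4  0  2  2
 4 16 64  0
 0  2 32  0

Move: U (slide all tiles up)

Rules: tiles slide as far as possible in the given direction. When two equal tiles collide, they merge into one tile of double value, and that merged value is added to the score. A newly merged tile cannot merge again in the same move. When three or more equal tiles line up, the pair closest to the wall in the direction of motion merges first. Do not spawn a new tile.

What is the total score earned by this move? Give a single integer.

Answer: 40

Derivation:
Slide up:
col 0: [0, 4, 4, 0] -> [8, 0, 0, 0]  score +8 (running 8)
col 1: [16, 0, 16, 2] -> [32, 2, 0, 0]  score +32 (running 40)
col 2: [16, 2, 64, 32] -> [16, 2, 64, 32]  score +0 (running 40)
col 3: [8, 2, 0, 0] -> [8, 2, 0, 0]  score +0 (running 40)
Board after move:
 8 32 16  8
 0  2  2  2
 0  0 64  0
 0  0 32  0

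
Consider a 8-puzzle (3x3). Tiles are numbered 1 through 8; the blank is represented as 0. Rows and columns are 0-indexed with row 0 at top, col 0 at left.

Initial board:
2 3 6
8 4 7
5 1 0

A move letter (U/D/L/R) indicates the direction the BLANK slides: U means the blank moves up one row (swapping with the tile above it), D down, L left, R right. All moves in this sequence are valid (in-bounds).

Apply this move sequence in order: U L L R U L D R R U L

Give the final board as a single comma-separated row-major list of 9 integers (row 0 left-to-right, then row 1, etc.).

After move 1 (U):
2 3 6
8 4 0
5 1 7

After move 2 (L):
2 3 6
8 0 4
5 1 7

After move 3 (L):
2 3 6
0 8 4
5 1 7

After move 4 (R):
2 3 6
8 0 4
5 1 7

After move 5 (U):
2 0 6
8 3 4
5 1 7

After move 6 (L):
0 2 6
8 3 4
5 1 7

After move 7 (D):
8 2 6
0 3 4
5 1 7

After move 8 (R):
8 2 6
3 0 4
5 1 7

After move 9 (R):
8 2 6
3 4 0
5 1 7

After move 10 (U):
8 2 0
3 4 6
5 1 7

After move 11 (L):
8 0 2
3 4 6
5 1 7

Answer: 8, 0, 2, 3, 4, 6, 5, 1, 7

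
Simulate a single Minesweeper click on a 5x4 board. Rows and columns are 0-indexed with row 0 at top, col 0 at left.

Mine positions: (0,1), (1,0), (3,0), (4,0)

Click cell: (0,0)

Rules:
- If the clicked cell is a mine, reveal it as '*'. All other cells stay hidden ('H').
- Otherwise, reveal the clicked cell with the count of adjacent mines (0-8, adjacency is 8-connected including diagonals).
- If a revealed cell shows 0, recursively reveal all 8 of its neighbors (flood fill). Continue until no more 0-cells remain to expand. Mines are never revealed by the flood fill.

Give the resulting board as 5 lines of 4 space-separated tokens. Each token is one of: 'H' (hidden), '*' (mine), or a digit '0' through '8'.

2 H H H
H H H H
H H H H
H H H H
H H H H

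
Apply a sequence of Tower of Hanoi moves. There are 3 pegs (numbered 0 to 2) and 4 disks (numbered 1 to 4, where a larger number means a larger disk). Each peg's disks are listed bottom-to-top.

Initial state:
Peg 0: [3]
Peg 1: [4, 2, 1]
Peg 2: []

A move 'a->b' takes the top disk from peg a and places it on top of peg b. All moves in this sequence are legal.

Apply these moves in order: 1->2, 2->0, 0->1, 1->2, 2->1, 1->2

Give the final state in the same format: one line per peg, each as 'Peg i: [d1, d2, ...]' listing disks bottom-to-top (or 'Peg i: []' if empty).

After move 1 (1->2):
Peg 0: [3]
Peg 1: [4, 2]
Peg 2: [1]

After move 2 (2->0):
Peg 0: [3, 1]
Peg 1: [4, 2]
Peg 2: []

After move 3 (0->1):
Peg 0: [3]
Peg 1: [4, 2, 1]
Peg 2: []

After move 4 (1->2):
Peg 0: [3]
Peg 1: [4, 2]
Peg 2: [1]

After move 5 (2->1):
Peg 0: [3]
Peg 1: [4, 2, 1]
Peg 2: []

After move 6 (1->2):
Peg 0: [3]
Peg 1: [4, 2]
Peg 2: [1]

Answer: Peg 0: [3]
Peg 1: [4, 2]
Peg 2: [1]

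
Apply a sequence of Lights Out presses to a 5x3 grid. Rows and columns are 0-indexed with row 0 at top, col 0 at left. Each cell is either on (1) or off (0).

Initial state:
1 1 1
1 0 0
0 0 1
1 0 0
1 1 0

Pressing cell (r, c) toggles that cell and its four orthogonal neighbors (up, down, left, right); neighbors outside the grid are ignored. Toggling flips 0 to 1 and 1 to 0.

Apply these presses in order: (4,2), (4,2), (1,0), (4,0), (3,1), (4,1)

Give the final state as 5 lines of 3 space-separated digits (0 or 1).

After press 1 at (4,2):
1 1 1
1 0 0
0 0 1
1 0 1
1 0 1

After press 2 at (4,2):
1 1 1
1 0 0
0 0 1
1 0 0
1 1 0

After press 3 at (1,0):
0 1 1
0 1 0
1 0 1
1 0 0
1 1 0

After press 4 at (4,0):
0 1 1
0 1 0
1 0 1
0 0 0
0 0 0

After press 5 at (3,1):
0 1 1
0 1 0
1 1 1
1 1 1
0 1 0

After press 6 at (4,1):
0 1 1
0 1 0
1 1 1
1 0 1
1 0 1

Answer: 0 1 1
0 1 0
1 1 1
1 0 1
1 0 1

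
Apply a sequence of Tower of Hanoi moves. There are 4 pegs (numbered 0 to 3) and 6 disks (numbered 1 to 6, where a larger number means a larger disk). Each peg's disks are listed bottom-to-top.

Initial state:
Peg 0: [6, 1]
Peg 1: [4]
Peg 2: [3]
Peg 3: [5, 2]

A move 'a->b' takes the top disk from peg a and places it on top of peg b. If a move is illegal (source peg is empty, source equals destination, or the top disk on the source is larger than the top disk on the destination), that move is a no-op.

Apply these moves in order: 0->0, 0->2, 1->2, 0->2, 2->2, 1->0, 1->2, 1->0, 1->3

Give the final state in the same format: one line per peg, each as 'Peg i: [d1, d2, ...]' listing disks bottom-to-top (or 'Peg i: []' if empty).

After move 1 (0->0):
Peg 0: [6, 1]
Peg 1: [4]
Peg 2: [3]
Peg 3: [5, 2]

After move 2 (0->2):
Peg 0: [6]
Peg 1: [4]
Peg 2: [3, 1]
Peg 3: [5, 2]

After move 3 (1->2):
Peg 0: [6]
Peg 1: [4]
Peg 2: [3, 1]
Peg 3: [5, 2]

After move 4 (0->2):
Peg 0: [6]
Peg 1: [4]
Peg 2: [3, 1]
Peg 3: [5, 2]

After move 5 (2->2):
Peg 0: [6]
Peg 1: [4]
Peg 2: [3, 1]
Peg 3: [5, 2]

After move 6 (1->0):
Peg 0: [6, 4]
Peg 1: []
Peg 2: [3, 1]
Peg 3: [5, 2]

After move 7 (1->2):
Peg 0: [6, 4]
Peg 1: []
Peg 2: [3, 1]
Peg 3: [5, 2]

After move 8 (1->0):
Peg 0: [6, 4]
Peg 1: []
Peg 2: [3, 1]
Peg 3: [5, 2]

After move 9 (1->3):
Peg 0: [6, 4]
Peg 1: []
Peg 2: [3, 1]
Peg 3: [5, 2]

Answer: Peg 0: [6, 4]
Peg 1: []
Peg 2: [3, 1]
Peg 3: [5, 2]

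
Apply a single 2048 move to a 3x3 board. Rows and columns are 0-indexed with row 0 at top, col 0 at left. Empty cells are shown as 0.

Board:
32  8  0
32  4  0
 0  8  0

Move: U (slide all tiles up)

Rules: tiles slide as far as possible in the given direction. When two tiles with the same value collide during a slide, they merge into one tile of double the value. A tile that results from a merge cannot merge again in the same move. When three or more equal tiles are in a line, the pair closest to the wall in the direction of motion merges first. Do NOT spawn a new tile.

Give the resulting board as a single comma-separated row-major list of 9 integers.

Answer: 64, 8, 0, 0, 4, 0, 0, 8, 0

Derivation:
Slide up:
col 0: [32, 32, 0] -> [64, 0, 0]
col 1: [8, 4, 8] -> [8, 4, 8]
col 2: [0, 0, 0] -> [0, 0, 0]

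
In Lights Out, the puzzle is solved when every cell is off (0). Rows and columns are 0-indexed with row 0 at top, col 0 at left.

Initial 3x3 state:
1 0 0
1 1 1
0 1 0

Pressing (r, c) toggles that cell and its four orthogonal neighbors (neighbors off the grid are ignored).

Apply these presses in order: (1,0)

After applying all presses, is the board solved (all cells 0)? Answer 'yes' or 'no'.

Answer: no

Derivation:
After press 1 at (1,0):
0 0 0
0 0 1
1 1 0

Lights still on: 3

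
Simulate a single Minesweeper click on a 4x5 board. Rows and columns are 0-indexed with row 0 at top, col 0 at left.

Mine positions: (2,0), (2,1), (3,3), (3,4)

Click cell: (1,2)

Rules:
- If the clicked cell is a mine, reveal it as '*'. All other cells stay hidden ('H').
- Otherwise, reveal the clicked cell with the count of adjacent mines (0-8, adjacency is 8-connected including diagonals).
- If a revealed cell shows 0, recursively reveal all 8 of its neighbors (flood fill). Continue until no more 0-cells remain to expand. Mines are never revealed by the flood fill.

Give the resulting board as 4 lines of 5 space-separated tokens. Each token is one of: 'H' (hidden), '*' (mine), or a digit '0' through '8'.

H H H H H
H H 1 H H
H H H H H
H H H H H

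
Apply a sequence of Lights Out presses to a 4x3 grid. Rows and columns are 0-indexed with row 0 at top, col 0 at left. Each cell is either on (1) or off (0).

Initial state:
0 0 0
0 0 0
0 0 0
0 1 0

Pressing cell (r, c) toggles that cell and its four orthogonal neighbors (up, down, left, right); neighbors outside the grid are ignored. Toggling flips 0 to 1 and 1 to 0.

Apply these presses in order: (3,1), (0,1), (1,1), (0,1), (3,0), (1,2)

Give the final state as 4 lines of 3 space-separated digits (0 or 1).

After press 1 at (3,1):
0 0 0
0 0 0
0 1 0
1 0 1

After press 2 at (0,1):
1 1 1
0 1 0
0 1 0
1 0 1

After press 3 at (1,1):
1 0 1
1 0 1
0 0 0
1 0 1

After press 4 at (0,1):
0 1 0
1 1 1
0 0 0
1 0 1

After press 5 at (3,0):
0 1 0
1 1 1
1 0 0
0 1 1

After press 6 at (1,2):
0 1 1
1 0 0
1 0 1
0 1 1

Answer: 0 1 1
1 0 0
1 0 1
0 1 1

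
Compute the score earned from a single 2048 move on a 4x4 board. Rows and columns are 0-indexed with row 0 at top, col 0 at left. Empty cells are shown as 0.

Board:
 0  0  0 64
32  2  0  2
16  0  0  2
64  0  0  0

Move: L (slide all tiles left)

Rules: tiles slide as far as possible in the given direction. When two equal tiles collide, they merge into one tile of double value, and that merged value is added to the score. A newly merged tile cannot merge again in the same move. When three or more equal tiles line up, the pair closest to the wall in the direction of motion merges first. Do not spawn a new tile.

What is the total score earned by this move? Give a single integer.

Answer: 4

Derivation:
Slide left:
row 0: [0, 0, 0, 64] -> [64, 0, 0, 0]  score +0 (running 0)
row 1: [32, 2, 0, 2] -> [32, 4, 0, 0]  score +4 (running 4)
row 2: [16, 0, 0, 2] -> [16, 2, 0, 0]  score +0 (running 4)
row 3: [64, 0, 0, 0] -> [64, 0, 0, 0]  score +0 (running 4)
Board after move:
64  0  0  0
32  4  0  0
16  2  0  0
64  0  0  0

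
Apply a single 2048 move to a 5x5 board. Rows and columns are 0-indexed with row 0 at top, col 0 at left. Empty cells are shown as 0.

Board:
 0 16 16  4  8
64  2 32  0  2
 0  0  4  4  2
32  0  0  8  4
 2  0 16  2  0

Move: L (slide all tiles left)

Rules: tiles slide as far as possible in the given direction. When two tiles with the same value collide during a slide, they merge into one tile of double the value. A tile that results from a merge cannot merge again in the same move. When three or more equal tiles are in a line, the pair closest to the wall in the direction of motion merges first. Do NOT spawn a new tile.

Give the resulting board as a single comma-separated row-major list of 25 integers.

Slide left:
row 0: [0, 16, 16, 4, 8] -> [32, 4, 8, 0, 0]
row 1: [64, 2, 32, 0, 2] -> [64, 2, 32, 2, 0]
row 2: [0, 0, 4, 4, 2] -> [8, 2, 0, 0, 0]
row 3: [32, 0, 0, 8, 4] -> [32, 8, 4, 0, 0]
row 4: [2, 0, 16, 2, 0] -> [2, 16, 2, 0, 0]

Answer: 32, 4, 8, 0, 0, 64, 2, 32, 2, 0, 8, 2, 0, 0, 0, 32, 8, 4, 0, 0, 2, 16, 2, 0, 0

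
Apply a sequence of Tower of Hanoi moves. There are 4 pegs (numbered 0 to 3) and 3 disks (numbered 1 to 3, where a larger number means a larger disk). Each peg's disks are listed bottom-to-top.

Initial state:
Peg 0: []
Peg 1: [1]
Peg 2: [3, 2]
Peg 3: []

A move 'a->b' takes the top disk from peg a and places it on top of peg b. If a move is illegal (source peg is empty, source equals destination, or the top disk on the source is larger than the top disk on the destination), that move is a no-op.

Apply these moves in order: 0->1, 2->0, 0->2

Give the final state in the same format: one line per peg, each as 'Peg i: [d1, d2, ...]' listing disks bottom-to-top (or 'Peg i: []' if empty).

After move 1 (0->1):
Peg 0: []
Peg 1: [1]
Peg 2: [3, 2]
Peg 3: []

After move 2 (2->0):
Peg 0: [2]
Peg 1: [1]
Peg 2: [3]
Peg 3: []

After move 3 (0->2):
Peg 0: []
Peg 1: [1]
Peg 2: [3, 2]
Peg 3: []

Answer: Peg 0: []
Peg 1: [1]
Peg 2: [3, 2]
Peg 3: []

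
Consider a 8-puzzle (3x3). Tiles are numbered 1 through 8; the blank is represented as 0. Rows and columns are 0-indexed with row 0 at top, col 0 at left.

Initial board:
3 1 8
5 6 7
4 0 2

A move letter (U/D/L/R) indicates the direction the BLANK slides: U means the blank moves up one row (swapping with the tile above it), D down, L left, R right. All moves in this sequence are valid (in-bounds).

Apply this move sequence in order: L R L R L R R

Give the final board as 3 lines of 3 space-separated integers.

Answer: 3 1 8
5 6 7
4 2 0

Derivation:
After move 1 (L):
3 1 8
5 6 7
0 4 2

After move 2 (R):
3 1 8
5 6 7
4 0 2

After move 3 (L):
3 1 8
5 6 7
0 4 2

After move 4 (R):
3 1 8
5 6 7
4 0 2

After move 5 (L):
3 1 8
5 6 7
0 4 2

After move 6 (R):
3 1 8
5 6 7
4 0 2

After move 7 (R):
3 1 8
5 6 7
4 2 0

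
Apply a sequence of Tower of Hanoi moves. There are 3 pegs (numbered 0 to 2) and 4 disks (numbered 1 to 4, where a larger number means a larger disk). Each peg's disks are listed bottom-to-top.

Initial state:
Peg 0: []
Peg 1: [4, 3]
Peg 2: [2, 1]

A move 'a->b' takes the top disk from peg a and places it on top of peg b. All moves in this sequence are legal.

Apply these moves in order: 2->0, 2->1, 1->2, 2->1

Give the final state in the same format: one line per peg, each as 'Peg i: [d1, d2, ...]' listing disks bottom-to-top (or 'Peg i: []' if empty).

After move 1 (2->0):
Peg 0: [1]
Peg 1: [4, 3]
Peg 2: [2]

After move 2 (2->1):
Peg 0: [1]
Peg 1: [4, 3, 2]
Peg 2: []

After move 3 (1->2):
Peg 0: [1]
Peg 1: [4, 3]
Peg 2: [2]

After move 4 (2->1):
Peg 0: [1]
Peg 1: [4, 3, 2]
Peg 2: []

Answer: Peg 0: [1]
Peg 1: [4, 3, 2]
Peg 2: []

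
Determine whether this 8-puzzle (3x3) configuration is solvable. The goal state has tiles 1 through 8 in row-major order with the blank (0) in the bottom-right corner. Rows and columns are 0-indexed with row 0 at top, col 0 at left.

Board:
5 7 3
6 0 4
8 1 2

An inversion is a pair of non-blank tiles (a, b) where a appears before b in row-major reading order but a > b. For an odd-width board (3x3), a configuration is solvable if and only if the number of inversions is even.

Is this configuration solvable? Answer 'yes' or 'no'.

Answer: yes

Derivation:
Inversions (pairs i<j in row-major order where tile[i] > tile[j] > 0): 18
18 is even, so the puzzle is solvable.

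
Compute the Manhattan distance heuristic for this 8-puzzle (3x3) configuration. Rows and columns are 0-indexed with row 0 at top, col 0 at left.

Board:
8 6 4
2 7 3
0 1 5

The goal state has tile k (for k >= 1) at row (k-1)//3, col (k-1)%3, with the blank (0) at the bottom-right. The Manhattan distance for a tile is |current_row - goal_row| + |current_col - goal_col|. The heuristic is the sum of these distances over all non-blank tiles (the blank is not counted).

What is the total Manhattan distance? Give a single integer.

Tile 8: at (0,0), goal (2,1), distance |0-2|+|0-1| = 3
Tile 6: at (0,1), goal (1,2), distance |0-1|+|1-2| = 2
Tile 4: at (0,2), goal (1,0), distance |0-1|+|2-0| = 3
Tile 2: at (1,0), goal (0,1), distance |1-0|+|0-1| = 2
Tile 7: at (1,1), goal (2,0), distance |1-2|+|1-0| = 2
Tile 3: at (1,2), goal (0,2), distance |1-0|+|2-2| = 1
Tile 1: at (2,1), goal (0,0), distance |2-0|+|1-0| = 3
Tile 5: at (2,2), goal (1,1), distance |2-1|+|2-1| = 2
Sum: 3 + 2 + 3 + 2 + 2 + 1 + 3 + 2 = 18

Answer: 18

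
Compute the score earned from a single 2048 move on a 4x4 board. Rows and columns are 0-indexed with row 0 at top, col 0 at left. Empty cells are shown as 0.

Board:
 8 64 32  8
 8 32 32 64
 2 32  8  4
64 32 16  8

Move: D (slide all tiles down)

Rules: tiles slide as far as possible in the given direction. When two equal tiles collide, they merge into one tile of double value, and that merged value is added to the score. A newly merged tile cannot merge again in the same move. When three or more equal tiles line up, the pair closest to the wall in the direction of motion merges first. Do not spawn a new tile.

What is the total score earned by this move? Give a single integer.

Answer: 144

Derivation:
Slide down:
col 0: [8, 8, 2, 64] -> [0, 16, 2, 64]  score +16 (running 16)
col 1: [64, 32, 32, 32] -> [0, 64, 32, 64]  score +64 (running 80)
col 2: [32, 32, 8, 16] -> [0, 64, 8, 16]  score +64 (running 144)
col 3: [8, 64, 4, 8] -> [8, 64, 4, 8]  score +0 (running 144)
Board after move:
 0  0  0  8
16 64 64 64
 2 32  8  4
64 64 16  8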